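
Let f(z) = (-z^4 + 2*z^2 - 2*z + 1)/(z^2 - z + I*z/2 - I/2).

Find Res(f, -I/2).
-3/4 - 5*I/8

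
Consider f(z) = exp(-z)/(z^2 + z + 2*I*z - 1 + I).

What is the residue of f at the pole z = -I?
Write f(z) = P(z)/Q(z) with P(z) = exp(-z) and Q(z) = z^2 + z + 2*I*z - 1 + I.
The denominator factors as Q(z) = (z + 1 + I)*(z + I), so z = -I is a simple zero of Q and P is analytic there; z = -I is therefore a simple pole and
  Res(f, z₀) = P(z₀)/Q'(z₀).

Q'(z) = 2*z + 1 + 2*I, so Q'(-I) = 1.
P(-I) = exp(I).

Res(f, -I) = (exp(I))/(1) = exp(I)

Final answer: exp(I)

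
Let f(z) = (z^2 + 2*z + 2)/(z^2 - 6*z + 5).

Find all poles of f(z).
{1, 5}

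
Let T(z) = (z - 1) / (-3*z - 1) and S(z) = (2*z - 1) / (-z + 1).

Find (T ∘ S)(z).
(T ∘ S)(z) = T(S(z)) = ((1)*S(z) + (-1))/((-3)*S(z) + (-1)). Multiply numerator and denominator by -z + 1:
  numerator:   (1)*(2*z - 1) + (-1)*(-z + 1) = 3*z - 2
  denominator: (-3)*(2*z - 1) + (-1)*(-z + 1) = -5*z + 2
(T ∘ S)(z) = (3*z - 2)/(-5*z + 2) = (-3*z + 2)/(5*z - 2)

Final answer: (-3*z + 2)/(5*z - 2)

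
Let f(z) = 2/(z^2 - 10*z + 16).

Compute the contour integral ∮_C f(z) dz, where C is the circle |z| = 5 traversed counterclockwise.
-2*I*pi/3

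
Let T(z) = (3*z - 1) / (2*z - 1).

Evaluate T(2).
Substitute z = 2:
  numerator:   3*(2) - 1 = 5
  denominator: 2*(2) - 1 = 3
T(2) = (5)/(3) = 5/3

Final answer: 5/3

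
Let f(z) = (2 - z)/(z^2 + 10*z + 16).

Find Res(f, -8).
Write f(z) = P(z)/Q(z) with P(z) = 2 - z and Q(z) = z^2 + 10*z + 16.
The denominator factors as Q(z) = (z + 8)*(z + 2), so z = -8 is a simple zero of Q and P is analytic there; z = -8 is therefore a simple pole and
  Res(f, z₀) = P(z₀)/Q'(z₀).

Q'(z) = 2*z + 10, so Q'(-8) = -6.
P(-8) = 10.

Res(f, -8) = (10)/(-6) = -5/3

Final answer: -5/3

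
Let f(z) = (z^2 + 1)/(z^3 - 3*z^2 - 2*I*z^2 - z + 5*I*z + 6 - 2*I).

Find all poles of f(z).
The singularities of f are the zeros of the denominator. Factoring,
  z^3 - 3*z^2 - 2*I*z^2 - z + 5*I*z + 6 - 2*I = (z + 1 - I)*(z - 2 - I)*(z - 2)
so the candidates are z = -1 + I, z = 2 + I, z = 2.

Check the numerator P(z) = z^2 + 1 at each one:
  P(-1 + I) = 1 - 2*I ≠ 0, so z = -1 + I is a (simple) pole.
  P(2 + I) = 4 + 4*I ≠ 0, so z = 2 + I is a (simple) pole.
  P(2) = 5 ≠ 0, so z = 2 is a (simple) pole.

Poles of f: {-1 + I, 2, 2 + I}

Final answer: {-1 + I, 2, 2 + I}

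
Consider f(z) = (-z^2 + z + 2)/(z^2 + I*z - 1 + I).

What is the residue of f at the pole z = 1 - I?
1 + I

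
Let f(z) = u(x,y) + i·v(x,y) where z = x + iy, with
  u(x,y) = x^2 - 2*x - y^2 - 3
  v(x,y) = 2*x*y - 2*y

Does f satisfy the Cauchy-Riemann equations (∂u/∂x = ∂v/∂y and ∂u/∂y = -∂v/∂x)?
∂u/∂x = 2*x - 2
∂v/∂y = 2*x - 2
∂u/∂y = -2*y
∂v/∂x = 2*y
∂u/∂x = ∂v/∂y and ∂u/∂y = -∂v/∂x hold identically; f is analytic.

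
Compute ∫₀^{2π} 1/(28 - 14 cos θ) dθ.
Call the integral J. The integrand is 2π-periodic and we integrate over a full period, so shifting θ does not change the value (θ → θ + π flips the sign of the trig term). Hence
  J = ∫₀^{2π} dθ/(28 + 14 cos θ).
Put z = e^{iθ}: then cos θ = (z + 1/z)/2, dθ = dz/(iz), and z runs once counterclockwise around |z| = 1:
  J = ∮_{|z|=1} 1/(28 + 14*(z + 1/z)/2) · dz/(iz) = (2/i) ∮_{|z|=1} dz/(14*z^2 + 56*z + 14).
The roots of 14*z^2 + 56*z + 14 are z = (-28 ± sqrt(28^2 - 14^2))/14, with sqrt(588) = 14*sqrt(3); their product is 1, so only z₊ = -2 + sqrt(3) lies inside the unit circle (z₋ = -2 - sqrt(3) lies outside).
z₊ is a simple zero of q(z) = 14*z^2 + 56*z + 14, so Res(1/q, z₊) = 1/q'(z₊) with q'(z) = 28*z + 56; and q'(z₊) = 14*(z₊ - z₋) = 28*sqrt(3).
Therefore J = (2/i) · 2πi · 1/(28*sqrt(3)) = 2*pi/(14*sqrt(3)) = sqrt(3)*pi/21

Final answer: sqrt(3)*pi/21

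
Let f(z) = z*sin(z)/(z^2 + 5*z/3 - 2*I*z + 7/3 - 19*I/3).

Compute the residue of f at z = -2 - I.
Write f(z) = P(z)/Q(z) with P(z) = z*sin(z) and Q(z) = z^2 + 5*z/3 - 2*I*z + 7/3 - 19*I/3.
The denominator factors as Q(z) = (z + 2 + I)*(z - 1/3 - 3*I), so z = -2 - I is a simple zero of Q and P is analytic there; z = -2 - I is therefore a simple pole and
  Res(f, z₀) = P(z₀)/Q'(z₀).

Q'(z) = 2*z + 5/3 - 2*I, so Q'(-2 - I) = -7/3 - 4*I.
P(-2 - I) = (2 + I)*sin(2 + I).

Res(f, -2 - I) = ((2 + I)*sin(2 + I))/(-7/3 - 4*I) = (-78/193 + 51*I/193)*sin(2 + I)

Final answer: (-78/193 + 51*I/193)*sin(2 + I)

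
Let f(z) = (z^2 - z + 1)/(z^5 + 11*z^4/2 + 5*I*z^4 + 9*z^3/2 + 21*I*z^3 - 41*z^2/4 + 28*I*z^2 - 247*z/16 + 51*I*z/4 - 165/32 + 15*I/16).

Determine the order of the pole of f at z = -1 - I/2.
Factor the denominator:
  z^5 + 11*z^4/2 + 5*I*z^4 + 9*z^3/2 + 21*I*z^3 - 41*z^2/4 + 28*I*z^2 - 247*z/16 + 51*I*z/4 - 165/32 + 15*I/16 = (z + 1 + I/2)^4*(z + 3/2 + 3*I)

The numerator P(z) = z^2 - z + 1 has P(-1 - I/2) = 11/4 + 3*I/2 ≠ 0, so no factor of (z + 1 + I/2) cancels.
Near z = -1 - I/2 we can therefore write f(z) = g(z)/(z + 1 + I/2)^4 with g analytic at -1 - I/2 and g(-1 - I/2) ≠ 0 (g is the numerator divided by the remaining denominator factors).

Hence z = -1 - I/2 is a pole of order 4.

Final answer: 4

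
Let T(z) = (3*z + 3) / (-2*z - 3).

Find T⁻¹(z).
(-3*z - 3)/(2*z + 3)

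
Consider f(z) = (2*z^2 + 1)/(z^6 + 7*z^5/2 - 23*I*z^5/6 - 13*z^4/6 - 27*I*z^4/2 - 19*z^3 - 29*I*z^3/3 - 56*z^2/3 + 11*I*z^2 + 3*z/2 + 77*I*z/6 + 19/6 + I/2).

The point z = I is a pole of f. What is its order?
Factor the denominator:
  z^6 + 7*z^5/2 - 23*I*z^5/6 - 13*z^4/6 - 27*I*z^4/2 - 19*z^3 - 29*I*z^3/3 - 56*z^2/3 + 11*I*z^2 + 3*z/2 + 77*I*z/6 + 19/6 + I/2 = (z - I)^4*(z + 2 - I/3)*(z + 3/2 + I/2)

The numerator P(z) = 2*z^2 + 1 has P(I) = -1 ≠ 0, so no factor of (z - I) cancels.
Near z = I we can therefore write f(z) = g(z)/(z - I)^4 with g analytic at I and g(I) ≠ 0 (g is the numerator divided by the remaining denominator factors).

Hence z = I is a pole of order 4.

Final answer: 4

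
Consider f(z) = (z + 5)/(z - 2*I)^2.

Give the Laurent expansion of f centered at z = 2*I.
Put w = z - (2*I), i.e. z = w + 2*I. The denominator is w^2, so it suffices to rewrite the numerator in powers of w.

P(z) = z + 5
P(w + 2*I) = 5 + 2*I + w

Dividing each term by w^2:
  f = (5 + 2*I)/w^2 + 1/w

Substituting back w = z - 2*I:
  f(z) = (5 + 2*I)/(z - 2*I)^2 + 1/(z - 2*I)

The series is finite because the numerator is a polynomial; the negative powers form the principal part, and the coefficient of 1/(z - 2*I) gives Res(f, 2*I) = 1.

Final answer: (5 + 2*I)/(z - 2*I)^2 + 1/(z - 2*I)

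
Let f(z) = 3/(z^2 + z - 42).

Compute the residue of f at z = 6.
Write f(z) = P(z)/Q(z) with P(z) = 3 and Q(z) = z^2 + z - 42.
The denominator factors as Q(z) = (z - 6)*(z + 7), so z = 6 is a simple zero of Q and P is analytic there; z = 6 is therefore a simple pole and
  Res(f, z₀) = P(z₀)/Q'(z₀).

Q'(z) = 2*z + 1, so Q'(6) = 13.
P(6) = 3.

Res(f, 6) = (3)/(13) = 3/13

Final answer: 3/13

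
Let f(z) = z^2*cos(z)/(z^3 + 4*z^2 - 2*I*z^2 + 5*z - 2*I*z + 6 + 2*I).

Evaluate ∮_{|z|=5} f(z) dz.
By the residue theorem, ∮_C f(z) dz = 2πi · (sum of the residues of f at the poles inside |z| = 5).

The denominator factors as (z + 2 - 2*I)*(z + 2 - I)*(z + I), so the singularities of f are simple poles at z = -2 + 2*I, z = -2 + I, z = -I.
  |-2 + 2*I|² = 8 < 25 = 5², so this pole is inside the contour.
  |-2 + I|² = 5 < 25 = 5², so this pole is inside the contour.
  |-I|² = 1 < 25 = 5², so this pole is inside the contour.

With P(z) = z^2*cos(z) and Q(z) = z^3 + 4*z^2 - 2*I*z^2 + 5*z - 2*I*z + 6 + 2*I, each pole is simple, so Res(f, z₀) = P(z₀)/Q'(z₀) with Q'(z) = 3*z^2 + 8*z - 4*I*z + 5 - 2*I.
  Res(f, -2 + 2*I) = P(-2 + 2*I)/Q'(-2 + 2*I) = (-8*I*cos(2 - 2*I))/(-3 - 2*I) = (16/13 + 24*I/13)*cos(2 - 2*I)
  Res(f, -2 + I) = P(-2 + I)/Q'(-2 + I) = ((3 - 4*I)*cos(2 - I))/(2 + 2*I) = (-1/4 - 7*I/4)*cos(2 - I)
  Res(f, -I) = P(-I)/Q'(-I) = (-cosh(1))/(-2 - 10*I) = (1/52 - 5*I/52)*cosh(1)

Sum of residues inside C: (1/52 - 5*I/52)*cosh(1) + (-1/4 - 7*I/4)*cos(2 - I) + (16/13 + 24*I/13)*cos(2 - 2*I)
∮_C f(z) dz = 2πi · ((1/52 - 5*I/52)*cosh(1) + (-1/4 - 7*I/4)*cos(2 - I) + (16/13 + 24*I/13)*cos(2 - 2*I)) = pi*(-48/13 + 32*I/13)*cos(2 - 2*I) + pi*(5/26 + I/26)*cosh(1) + pi*(7/2 - I/2)*cos(2 - I)

Final answer: pi*(-48/13 + 32*I/13)*cos(2 - 2*I) + pi*(5/26 + I/26)*cosh(1) + pi*(7/2 - I/2)*cos(2 - I)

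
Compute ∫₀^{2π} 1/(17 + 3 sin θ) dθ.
Call the integral J. The integrand is 2π-periodic and we integrate over a full period, so shifting θ does not change the value (θ → θ + π/2 turns sin θ into cos θ). Hence
  J = ∫₀^{2π} dθ/(17 + 3 cos θ).
Put z = e^{iθ}: then cos θ = (z + 1/z)/2, dθ = dz/(iz), and z runs once counterclockwise around |z| = 1:
  J = ∮_{|z|=1} 1/(17 + 3*(z + 1/z)/2) · dz/(iz) = (2/i) ∮_{|z|=1} dz/(3*z^2 + 34*z + 3).
The roots of 3*z^2 + 34*z + 3 are z = (-17 ± sqrt(17^2 - 3^2))/3, with sqrt(280) = 2*sqrt(70); their product is 1, so only z₊ = -17/3 + 2*sqrt(70)/3 lies inside the unit circle (z₋ = -17/3 - 2*sqrt(70)/3 lies outside).
z₊ is a simple zero of q(z) = 3*z^2 + 34*z + 3, so Res(1/q, z₊) = 1/q'(z₊) with q'(z) = 6*z + 34; and q'(z₊) = 3*(z₊ - z₋) = 4*sqrt(70).
Therefore J = (2/i) · 2πi · 1/(4*sqrt(70)) = 2*pi/(2*sqrt(70)) = sqrt(70)*pi/70

Final answer: sqrt(70)*pi/70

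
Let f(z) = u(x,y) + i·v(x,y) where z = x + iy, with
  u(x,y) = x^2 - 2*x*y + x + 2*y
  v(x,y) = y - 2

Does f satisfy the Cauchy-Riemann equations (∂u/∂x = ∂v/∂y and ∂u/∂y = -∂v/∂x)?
∂u/∂x = 2*x - 2*y + 1
∂v/∂y = 1
∂u/∂y = 2 - 2*x
∂v/∂x = 0
∂u/∂x ≠ ∂v/∂y and ∂u/∂y ≠ -∂v/∂x; the Cauchy-Riemann equations are not satisfied, so f is not analytic.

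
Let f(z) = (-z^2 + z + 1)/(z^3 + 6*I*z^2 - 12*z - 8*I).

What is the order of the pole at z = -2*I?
Factor the denominator:
  z^3 + 6*I*z^2 - 12*z - 8*I = (z + 2*I)^3

The numerator P(z) = -z^2 + z + 1 has P(-2*I) = 5 - 2*I ≠ 0, so no factor of (z + 2*I) cancels.
Near z = -2*I we can therefore write f(z) = g(z)/(z + 2*I)^3 with g analytic at -2*I and g(-2*I) ≠ 0 (g is just the numerator).

Hence z = -2*I is a pole of order 3.

Final answer: 3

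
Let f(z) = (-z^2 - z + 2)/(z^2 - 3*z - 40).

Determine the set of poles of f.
The singularities of f are the zeros of the denominator. Factoring,
  z^2 - 3*z - 40 = (z + 5)*(z - 8)
so the candidates are z = -5, z = 8.

Check the numerator P(z) = -z^2 - z + 2 at each one:
  P(-5) = -18 ≠ 0, so z = -5 is a (simple) pole.
  P(8) = -70 ≠ 0, so z = 8 is a (simple) pole.

Poles of f: {-5, 8}

Final answer: {-5, 8}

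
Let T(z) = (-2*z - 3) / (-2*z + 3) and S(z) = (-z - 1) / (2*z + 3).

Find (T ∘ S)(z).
(T ∘ S)(z) = T(S(z)) = ((-2)*S(z) + (-3))/((-2)*S(z) + (3)). Multiply numerator and denominator by 2*z + 3:
  numerator:   (-2)*(-z - 1) + (-3)*(2*z + 3) = -4*z - 7
  denominator: (-2)*(-z - 1) + (3)*(2*z + 3) = 8*z + 11
(T ∘ S)(z) = (-4*z - 7)/(8*z + 11)

Final answer: (-4*z - 7)/(8*z + 11)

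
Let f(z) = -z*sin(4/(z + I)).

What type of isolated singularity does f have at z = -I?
essential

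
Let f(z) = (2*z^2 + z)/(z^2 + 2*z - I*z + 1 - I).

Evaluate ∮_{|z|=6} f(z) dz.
By the residue theorem, ∮_C f(z) dz = 2πi · (sum of the residues of f at the poles inside |z| = 6).

The denominator factors as (z + 1)*(z + 1 - I), so the singularities of f are simple poles at z = -1, z = -1 + I.
  |-1|² = 1 < 36 = 6², so this pole is inside the contour.
  |-1 + I|² = 2 < 36 = 6², so this pole is inside the contour.

With P(z) = 2*z^2 + z and Q(z) = z^2 + 2*z - I*z + 1 - I, each pole is simple, so Res(f, z₀) = P(z₀)/Q'(z₀) with Q'(z) = 2*z + 2 - I.
  Res(f, -1) = P(-1)/Q'(-1) = (1)/(-I) = I
  Res(f, -1 + I) = P(-1 + I)/Q'(-1 + I) = (-1 - 3*I)/(I) = -3 + I

Sum of residues inside C: -3 + 2*I
∮_C f(z) dz = 2πi · (-3 + 2*I) = pi*(-4 - 6*I)

Final answer: pi*(-4 - 6*I)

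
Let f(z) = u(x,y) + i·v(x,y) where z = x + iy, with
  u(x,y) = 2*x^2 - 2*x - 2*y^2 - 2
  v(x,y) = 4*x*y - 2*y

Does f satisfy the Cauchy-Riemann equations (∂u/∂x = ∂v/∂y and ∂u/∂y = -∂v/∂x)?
∂u/∂x = 4*x - 2
∂v/∂y = 4*x - 2
∂u/∂y = -4*y
∂v/∂x = 4*y
∂u/∂x = ∂v/∂y and ∂u/∂y = -∂v/∂x hold identically; f is analytic.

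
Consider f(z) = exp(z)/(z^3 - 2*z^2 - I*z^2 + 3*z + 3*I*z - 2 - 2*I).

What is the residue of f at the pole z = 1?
exp(1)*(2/5 - I/5)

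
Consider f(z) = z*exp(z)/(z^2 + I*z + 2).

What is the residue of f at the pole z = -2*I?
Write f(z) = P(z)/Q(z) with P(z) = z*exp(z) and Q(z) = z^2 + I*z + 2.
The denominator factors as Q(z) = (z + 2*I)*(z - I), so z = -2*I is a simple zero of Q and P is analytic there; z = -2*I is therefore a simple pole and
  Res(f, z₀) = P(z₀)/Q'(z₀).

Q'(z) = 2*z + I, so Q'(-2*I) = -3*I.
P(-2*I) = -2*I*exp(-2*I).

Res(f, -2*I) = (-2*I*exp(-2*I))/(-3*I) = 2*exp(-2*I)/3

Final answer: 2*exp(-2*I)/3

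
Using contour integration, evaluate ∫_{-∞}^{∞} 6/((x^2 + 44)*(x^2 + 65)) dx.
pi*(-22*sqrt(65) + 65*sqrt(11))/5005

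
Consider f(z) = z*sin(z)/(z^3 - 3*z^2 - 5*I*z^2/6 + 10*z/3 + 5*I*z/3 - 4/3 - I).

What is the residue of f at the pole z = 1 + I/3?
(9/5 + 3*I/5)*sin(1 + I/3)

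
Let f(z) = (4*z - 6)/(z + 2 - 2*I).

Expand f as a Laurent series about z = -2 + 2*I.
Put w = z - (-2 + 2*I), i.e. z = w - 2 + 2*I. The denominator is w, so it suffices to rewrite the numerator in powers of w.

P(z) = 4*z - 6
P(w - 2 + 2*I) = -14 + 8*I + 4*w

Dividing each term by w:
  f = (-14 + 8*I)/w + 4

Substituting back w = z + 2 - 2*I:
  f(z) = (-14 + 8*I)/(z + 2 - 2*I) + 4

The series is finite because the numerator is a polynomial; the negative powers form the principal part, and the coefficient of 1/(z + 2 - 2*I) gives Res(f, -2 + 2*I) = -14 + 8*I.

Final answer: (-14 + 8*I)/(z + 2 - 2*I) + 4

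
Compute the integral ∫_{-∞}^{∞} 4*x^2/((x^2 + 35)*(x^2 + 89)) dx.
2*pi*(-sqrt(35) + sqrt(89))/27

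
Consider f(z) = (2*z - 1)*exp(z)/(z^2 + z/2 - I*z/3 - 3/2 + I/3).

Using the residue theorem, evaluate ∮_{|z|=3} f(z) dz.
By the residue theorem, ∮_C f(z) dz = 2πi · (sum of the residues of f at the poles inside |z| = 3).

The denominator factors as (z + 3/2 - I/3)*(z - 1), so the singularities of f are simple poles at z = -3/2 + I/3, z = 1.
  |-3/2 + I/3|² = 85/36 < 9 = 3², so this pole is inside the contour.
  |1|² = 1 < 9 = 3², so this pole is inside the contour.

With P(z) = (2*z - 1)*exp(z) and Q(z) = z^2 + z/2 - I*z/3 - 3/2 + I/3, each pole is simple, so Res(f, z₀) = P(z₀)/Q'(z₀) with Q'(z) = 2*z + 1/2 - I/3.
  Res(f, -3/2 + I/3) = P(-3/2 + I/3)/Q'(-3/2 + I/3) = ((-4 + 2*I/3)*exp(-3/2 + I/3))/(-5/2 + I/3) = (368/229 - 12*I/229)*exp(-3/2 + I/3)
  Res(f, 1) = P(1)/Q'(1) = (exp(1))/(5/2 - I/3) = exp(1)*(90/229 + 12*I/229)

Sum of residues inside C: (368/229 - 12*I/229)*exp(-3/2 + I/3) + exp(1)*(90/229 + 12*I/229)
∮_C f(z) dz = 2πi · ((368/229 - 12*I/229)*exp(-3/2 + I/3) + exp(1)*(90/229 + 12*I/229)) = pi*(24/229 + 736*I/229)*exp(-3/2 + I/3) + exp(1)*pi*(-24/229 + 180*I/229)

Final answer: pi*(24/229 + 736*I/229)*exp(-3/2 + I/3) + exp(1)*pi*(-24/229 + 180*I/229)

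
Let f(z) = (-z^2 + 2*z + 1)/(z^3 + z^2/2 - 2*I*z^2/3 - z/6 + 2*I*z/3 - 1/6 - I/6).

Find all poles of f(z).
{-1 + I, -I/3, 1/2}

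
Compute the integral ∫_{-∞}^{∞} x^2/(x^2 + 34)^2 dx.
sqrt(34)*pi/68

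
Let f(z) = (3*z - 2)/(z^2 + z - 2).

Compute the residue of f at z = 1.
Write f(z) = P(z)/Q(z) with P(z) = 3*z - 2 and Q(z) = z^2 + z - 2.
The denominator factors as Q(z) = (z + 2)*(z - 1), so z = 1 is a simple zero of Q and P is analytic there; z = 1 is therefore a simple pole and
  Res(f, z₀) = P(z₀)/Q'(z₀).

Q'(z) = 2*z + 1, so Q'(1) = 3.
P(1) = 1.

Res(f, 1) = (1)/(3) = 1/3

Final answer: 1/3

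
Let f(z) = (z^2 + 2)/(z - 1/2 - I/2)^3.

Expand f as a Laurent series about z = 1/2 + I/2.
Put w = z - (1/2 + I/2), i.e. z = w + 1/2 + I/2. The denominator is w^3, so it suffices to rewrite the numerator in powers of w.

P(z) = z^2 + 2
P(w + 1/2 + I/2) = 2 + I/2 + (1 + I)*w + w^2

Dividing each term by w^3:
  f = (2 + I/2)/w^3 + (1 + I)/w^2 + 1/w

Substituting back w = z - 1/2 - I/2:
  f(z) = (2 + I/2)/(z - 1/2 - I/2)^3 + (1 + I)/(z - 1/2 - I/2)^2 + 1/(z - 1/2 - I/2)

The series is finite because the numerator is a polynomial; the negative powers form the principal part, and the coefficient of 1/(z - 1/2 - I/2) gives Res(f, 1/2 + I/2) = 1.

Final answer: (2 + I/2)/(z - 1/2 - I/2)^3 + (1 + I)/(z - 1/2 - I/2)^2 + 1/(z - 1/2 - I/2)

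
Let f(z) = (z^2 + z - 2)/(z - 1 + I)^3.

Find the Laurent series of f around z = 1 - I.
(-1 - 3*I)/(z - 1 + I)^3 + (3 - 2*I)/(z - 1 + I)^2 + 1/(z - 1 + I)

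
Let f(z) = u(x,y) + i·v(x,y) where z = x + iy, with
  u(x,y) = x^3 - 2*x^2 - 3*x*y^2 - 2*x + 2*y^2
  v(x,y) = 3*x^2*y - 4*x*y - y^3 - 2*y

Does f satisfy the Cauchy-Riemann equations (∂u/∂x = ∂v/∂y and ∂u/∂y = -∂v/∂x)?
∂u/∂x = 3*x^2 - 4*x - 3*y^2 - 2
∂v/∂y = 3*x^2 - 4*x - 3*y^2 - 2
∂u/∂y = -6*x*y + 4*y
∂v/∂x = 6*x*y - 4*y
∂u/∂x = ∂v/∂y and ∂u/∂y = -∂v/∂x hold identically; f is analytic.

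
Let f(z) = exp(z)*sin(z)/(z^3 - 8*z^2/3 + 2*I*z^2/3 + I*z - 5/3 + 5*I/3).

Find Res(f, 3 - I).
(84/1313 + 69*I/1313)*exp(3 - I)*sin(3 - I)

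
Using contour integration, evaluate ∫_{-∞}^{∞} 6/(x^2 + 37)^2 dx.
3*sqrt(37)*pi/1369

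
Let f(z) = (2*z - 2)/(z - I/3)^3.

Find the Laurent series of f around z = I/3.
(-2 + 2*I/3)/(z - I/3)^3 + 2/(z - I/3)^2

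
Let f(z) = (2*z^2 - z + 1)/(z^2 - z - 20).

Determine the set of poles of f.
The singularities of f are the zeros of the denominator. Factoring,
  z^2 - z - 20 = (z + 4)*(z - 5)
so the candidates are z = -4, z = 5.

Check the numerator P(z) = 2*z^2 - z + 1 at each one:
  P(-4) = 37 ≠ 0, so z = -4 is a (simple) pole.
  P(5) = 46 ≠ 0, so z = 5 is a (simple) pole.

Poles of f: {-4, 5}

Final answer: {-4, 5}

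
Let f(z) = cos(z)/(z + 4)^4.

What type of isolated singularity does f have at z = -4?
Write f(z) = g(z)/(z + 4)^4 with g(z) = cos(z).
g is entire and g(-4) = cos(4) ≠ 0, so no factor of (z + 4) cancels: the Laurent expansion of f about z = -4 starts at the power -4, i.e. lim_{z→z₀} (z - z₀)^4 f(z) = cos(4) is finite and nonzero.
So z = -4 is a pole of order 4.

Final answer: pole of order 4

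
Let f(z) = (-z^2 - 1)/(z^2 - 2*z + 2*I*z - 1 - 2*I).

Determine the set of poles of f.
The singularities of f are the zeros of the denominator. Factoring,
  z^2 - 2*z + 2*I*z - 1 - 2*I = (z + I)*(z - 2 + I)
so the candidates are z = -I, z = 2 - I.

Check the numerator P(z) = -z^2 - 1 at each one:
  P(-I) = 0, so the factor (z + I) cancels and z = -I is only a removable singularity, not a pole.
  P(2 - I) = -4 + 4*I ≠ 0, so z = 2 - I is a (simple) pole.

Poles of f: {2 - I}

Final answer: {2 - I}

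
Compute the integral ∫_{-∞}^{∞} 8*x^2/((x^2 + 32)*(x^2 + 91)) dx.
Let f(z) = 8*z^2/((z^2 + 32)*(z^2 + 91)). The denominator has no real zeros and deg Q - deg P = 2 ≥ 2, so the integral of f over the upper semicircle |z| = R tends to 0 as R → ∞. Closing the contour in the upper half-plane,
  ∫_{-∞}^{∞} f(x) dx = 2πi · Σ Res(f, z_k)  over the poles with Im z_k > 0.

Zeros of the denominator: z^2 + 91 = 0 gives z = ±sqrt(91)*I; z^2 + 32 = 0 gives z = ±4*sqrt(2)*I.
Upper half-plane: z = 4*sqrt(2)*I, z = sqrt(91)*I (simple).

Each pole is a simple zero of Q(z) = z^4 + 123*z^2 + 2912, so Res(f, z₀) = P(z₀)/Q'(z₀) with P(z) = 8*z^2, Q'(z) = 4*z^3 + 246*z:
  Res(f, 4*sqrt(2)*I) = (-256)/(472*sqrt(2)*I) = 16*sqrt(2)*I/59
  Res(f, sqrt(91)*I) = (-728)/(-118*sqrt(91)*I) = -4*sqrt(91)*I/59

Sum of residues: 4*I*(-sqrt(91) + 4*sqrt(2))/59
∫_{-∞}^{∞} f(x) dx = 2πi · (4*I*(-sqrt(91) + 4*sqrt(2))/59) = 8*pi*(-4*sqrt(2) + sqrt(91))/59

Final answer: 8*pi*(-4*sqrt(2) + sqrt(91))/59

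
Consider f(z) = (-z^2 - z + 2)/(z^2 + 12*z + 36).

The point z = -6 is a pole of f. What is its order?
Factor the denominator:
  z^2 + 12*z + 36 = (z + 6)^2

The numerator P(z) = -z^2 - z + 2 has P(-6) = -28 ≠ 0, so no factor of (z + 6) cancels.
Near z = -6 we can therefore write f(z) = g(z)/(z + 6)^2 with g analytic at -6 and g(-6) ≠ 0 (g is just the numerator).

Hence z = -6 is a pole of order 2.

Final answer: 2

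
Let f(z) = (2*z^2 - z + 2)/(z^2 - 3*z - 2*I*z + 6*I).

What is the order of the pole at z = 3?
Factor the denominator:
  z^2 - 3*z - 2*I*z + 6*I = (z - 3)*(z - 2*I)

The numerator P(z) = 2*z^2 - z + 2 has P(3) = 17 ≠ 0, so no factor of (z - 3) cancels.
Near z = 3 we can therefore write f(z) = g(z)/(z - 3) with g analytic at 3 and g(3) ≠ 0 (g is the numerator divided by the remaining denominator factors).

Hence z = 3 is a pole of order 1.

Final answer: 1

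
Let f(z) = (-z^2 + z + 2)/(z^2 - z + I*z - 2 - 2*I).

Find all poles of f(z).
The singularities of f are the zeros of the denominator. Factoring,
  z^2 - z + I*z - 2 - 2*I = (z - 2)*(z + 1 + I)
so the candidates are z = 2, z = -1 - I.

Check the numerator P(z) = -z^2 + z + 2 at each one:
  P(2) = 0, so the factor (z - 2) cancels and z = 2 is only a removable singularity, not a pole.
  P(-1 - I) = 1 - 3*I ≠ 0, so z = -1 - I is a (simple) pole.

Poles of f: {-1 - I}

Final answer: {-1 - I}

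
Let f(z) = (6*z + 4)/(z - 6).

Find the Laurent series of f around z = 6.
Put w = z - (6), i.e. z = w + 6. The denominator is w, so it suffices to rewrite the numerator in powers of w.

P(z) = 6*z + 4
P(w + 6) = 40 + 6*w

Dividing each term by w:
  f = 40/w + 6

Substituting back w = z - 6:
  f(z) = 40/(z - 6) + 6

The series is finite because the numerator is a polynomial; the negative powers form the principal part, and the coefficient of 1/(z - 6) gives Res(f, 6) = 40.

Final answer: 40/(z - 6) + 6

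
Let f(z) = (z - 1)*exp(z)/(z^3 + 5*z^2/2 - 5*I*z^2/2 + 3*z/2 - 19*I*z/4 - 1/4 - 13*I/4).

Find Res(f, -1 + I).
Write f(z) = P(z)/Q(z) with P(z) = (z - 1)*exp(z) and Q(z) = z^3 + 5*z^2/2 - 5*I*z^2/2 + 3*z/2 - 19*I*z/4 - 1/4 - 13*I/4.
The denominator factors as Q(z) = (z + 1 - I)*(z + 1/2 - 2*I)*(z + 1 + I/2), so z = -1 + I is a simple zero of Q and P is analytic there; z = -1 + I is therefore a simple pole and
  Res(f, z₀) = P(z₀)/Q'(z₀).

Q'(z) = 3*z^2 + 5*z - 5*I*z + 3/2 - 19*I/4, so Q'(-1 + I) = 3/2 - 3*I/4.
P(-1 + I) = (-2 + I)*exp(-1 + I).

Res(f, -1 + I) = ((-2 + I)*exp(-1 + I))/(3/2 - 3*I/4) = -4*exp(-1 + I)/3

Final answer: -4*exp(-1 + I)/3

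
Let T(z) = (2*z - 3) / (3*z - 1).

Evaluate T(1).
Substitute z = 1:
  numerator:   2*(1) - 3 = -1
  denominator: 3*(1) - 1 = 2
T(1) = (-1)/(2) = -1/2

Final answer: -1/2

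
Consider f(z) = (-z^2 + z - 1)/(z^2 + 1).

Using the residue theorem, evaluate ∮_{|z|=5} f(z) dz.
2*I*pi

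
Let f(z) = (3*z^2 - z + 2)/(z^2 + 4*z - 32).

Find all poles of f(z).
The singularities of f are the zeros of the denominator. Factoring,
  z^2 + 4*z - 32 = (z + 8)*(z - 4)
so the candidates are z = -8, z = 4.

Check the numerator P(z) = 3*z^2 - z + 2 at each one:
  P(-8) = 202 ≠ 0, so z = -8 is a (simple) pole.
  P(4) = 46 ≠ 0, so z = 4 is a (simple) pole.

Poles of f: {-8, 4}

Final answer: {-8, 4}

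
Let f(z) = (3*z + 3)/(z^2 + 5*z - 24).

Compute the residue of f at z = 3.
12/11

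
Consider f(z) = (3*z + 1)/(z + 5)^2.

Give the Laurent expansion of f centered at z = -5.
Put w = z - (-5), i.e. z = w - 5. The denominator is w^2, so it suffices to rewrite the numerator in powers of w.

P(z) = 3*z + 1
P(w - 5) = -14 + 3*w

Dividing each term by w^2:
  f = -14/w^2 + 3/w

Substituting back w = z + 5:
  f(z) = -14/(z + 5)^2 + 3/(z + 5)

The series is finite because the numerator is a polynomial; the negative powers form the principal part, and the coefficient of 1/(z + 5) gives Res(f, -5) = 3.

Final answer: -14/(z + 5)^2 + 3/(z + 5)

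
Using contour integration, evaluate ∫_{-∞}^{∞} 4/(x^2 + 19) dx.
Let f(z) = 4/(z^2 + 19). The denominator has no real zeros and deg Q - deg P = 2 ≥ 2, so the integral of f over the upper semicircle |z| = R tends to 0 as R → ∞. Closing the contour in the upper half-plane,
  ∫_{-∞}^{∞} f(x) dx = 2πi · Σ Res(f, z_k)  over the poles with Im z_k > 0.

Zeros of the denominator: z^2 + 19 = 0 gives z = ±sqrt(19)*I.
Upper half-plane: z = sqrt(19)*I (simple).

Each pole is a simple zero of Q(z) = z^2 + 19, so Res(f, z₀) = P(z₀)/Q'(z₀) with P(z) = 4, Q'(z) = 2*z:
  Res(f, sqrt(19)*I) = (4)/(2*sqrt(19)*I) = -2*sqrt(19)*I/19

∫_{-∞}^{∞} f(x) dx = 2πi · (-2*sqrt(19)*I/19) = 4*sqrt(19)*pi/19

Final answer: 4*sqrt(19)*pi/19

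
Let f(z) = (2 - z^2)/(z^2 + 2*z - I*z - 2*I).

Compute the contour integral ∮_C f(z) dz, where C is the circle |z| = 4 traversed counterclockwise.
By the residue theorem, ∮_C f(z) dz = 2πi · (sum of the residues of f at the poles inside |z| = 4).

The denominator factors as (z + 2)*(z - I), so the singularities of f are simple poles at z = -2, z = I.
  |-2|² = 4 < 16 = 4², so this pole is inside the contour.
  |I|² = 1 < 16 = 4², so this pole is inside the contour.

With P(z) = 2 - z^2 and Q(z) = z^2 + 2*z - I*z - 2*I, each pole is simple, so Res(f, z₀) = P(z₀)/Q'(z₀) with Q'(z) = 2*z + 2 - I.
  Res(f, -2) = P(-2)/Q'(-2) = (-2)/(-2 - I) = 4/5 - 2*I/5
  Res(f, I) = P(I)/Q'(I) = (3)/(2 + I) = 6/5 - 3*I/5

Sum of residues inside C: 2 - I
∮_C f(z) dz = 2πi · (2 - I) = pi*(2 + 4*I)

Final answer: pi*(2 + 4*I)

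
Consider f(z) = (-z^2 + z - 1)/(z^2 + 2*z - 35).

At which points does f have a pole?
The singularities of f are the zeros of the denominator. Factoring,
  z^2 + 2*z - 35 = (z + 7)*(z - 5)
so the candidates are z = -7, z = 5.

Check the numerator P(z) = -z^2 + z - 1 at each one:
  P(-7) = -57 ≠ 0, so z = -7 is a (simple) pole.
  P(5) = -21 ≠ 0, so z = 5 is a (simple) pole.

Poles of f: {-7, 5}

Final answer: {-7, 5}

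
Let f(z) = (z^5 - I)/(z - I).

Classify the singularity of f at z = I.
The numerator vanishes at z = I ((I)^5 = I), so it is divisible by z - I:
  z^5 - I = (z - I)*(z^4 + I*z^3 - z^2 - I*z + 1)
Hence for z ≠ I, f(z) = z^4 + I*z^3 - z^2 - I*z + 1, a polynomial, and lim_{z→I} f(z) = 5 is finite.
So the singularity is removable.

Final answer: removable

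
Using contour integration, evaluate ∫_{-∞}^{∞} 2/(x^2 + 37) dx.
Let f(z) = 2/(z^2 + 37). The denominator has no real zeros and deg Q - deg P = 2 ≥ 2, so the integral of f over the upper semicircle |z| = R tends to 0 as R → ∞. Closing the contour in the upper half-plane,
  ∫_{-∞}^{∞} f(x) dx = 2πi · Σ Res(f, z_k)  over the poles with Im z_k > 0.

Zeros of the denominator: z^2 + 37 = 0 gives z = ±sqrt(37)*I.
Upper half-plane: z = sqrt(37)*I (simple).

Each pole is a simple zero of Q(z) = z^2 + 37, so Res(f, z₀) = P(z₀)/Q'(z₀) with P(z) = 2, Q'(z) = 2*z:
  Res(f, sqrt(37)*I) = (2)/(2*sqrt(37)*I) = -sqrt(37)*I/37

∫_{-∞}^{∞} f(x) dx = 2πi · (-sqrt(37)*I/37) = 2*sqrt(37)*pi/37

Final answer: 2*sqrt(37)*pi/37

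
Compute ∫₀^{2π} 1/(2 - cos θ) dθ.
Call the integral J. The integrand is 2π-periodic and we integrate over a full period, so shifting θ does not change the value (θ → θ + π flips the sign of the trig term). Hence
  J = ∫₀^{2π} dθ/(2 + cos θ).
Put z = e^{iθ}: then cos θ = (z + 1/z)/2, dθ = dz/(iz), and z runs once counterclockwise around |z| = 1:
  J = ∮_{|z|=1} 1/(2 + (z + 1/z)/2) · dz/(iz) = (2/i) ∮_{|z|=1} dz/(z^2 + 4*z + 1).
The roots of z^2 + 4*z + 1 are z = (-2 ± sqrt(2^2 - 1^2)), with sqrt(3) = sqrt(3); their product is 1, so only z₊ = -2 + sqrt(3) lies inside the unit circle (z₋ = -2 - sqrt(3) lies outside).
z₊ is a simple zero of q(z) = z^2 + 4*z + 1, so Res(1/q, z₊) = 1/q'(z₊) with q'(z) = 2*z + 4; and q'(z₊) = (z₊ - z₋) = 2*sqrt(3).
Therefore J = (2/i) · 2πi · 1/(2*sqrt(3)) = 2*pi/(sqrt(3)) = 2*sqrt(3)*pi/3

Final answer: 2*sqrt(3)*pi/3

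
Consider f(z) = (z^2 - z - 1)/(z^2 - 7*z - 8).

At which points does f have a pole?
The singularities of f are the zeros of the denominator. Factoring,
  z^2 - 7*z - 8 = (z - 8)*(z + 1)
so the candidates are z = 8, z = -1.

Check the numerator P(z) = z^2 - z - 1 at each one:
  P(8) = 55 ≠ 0, so z = 8 is a (simple) pole.
  P(-1) = 1 ≠ 0, so z = -1 is a (simple) pole.

Poles of f: {-1, 8}

Final answer: {-1, 8}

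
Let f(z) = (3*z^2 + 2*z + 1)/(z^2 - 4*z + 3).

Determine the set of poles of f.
{1, 3}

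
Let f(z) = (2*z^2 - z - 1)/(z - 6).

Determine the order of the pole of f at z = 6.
1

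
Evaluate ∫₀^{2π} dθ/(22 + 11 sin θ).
Call the integral J. The integrand is 2π-periodic and we integrate over a full period, so shifting θ does not change the value (θ → θ + π/2 turns sin θ into cos θ). Hence
  J = ∫₀^{2π} dθ/(22 + 11 cos θ).
Put z = e^{iθ}: then cos θ = (z + 1/z)/2, dθ = dz/(iz), and z runs once counterclockwise around |z| = 1:
  J = ∮_{|z|=1} 1/(22 + 11*(z + 1/z)/2) · dz/(iz) = (2/i) ∮_{|z|=1} dz/(11*z^2 + 44*z + 11).
The roots of 11*z^2 + 44*z + 11 are z = (-22 ± sqrt(22^2 - 11^2))/11, with sqrt(363) = 11*sqrt(3); their product is 1, so only z₊ = -2 + sqrt(3) lies inside the unit circle (z₋ = -2 - sqrt(3) lies outside).
z₊ is a simple zero of q(z) = 11*z^2 + 44*z + 11, so Res(1/q, z₊) = 1/q'(z₊) with q'(z) = 22*z + 44; and q'(z₊) = 11*(z₊ - z₋) = 22*sqrt(3).
Therefore J = (2/i) · 2πi · 1/(22*sqrt(3)) = 2*pi/(11*sqrt(3)) = 2*sqrt(3)*pi/33

Final answer: 2*sqrt(3)*pi/33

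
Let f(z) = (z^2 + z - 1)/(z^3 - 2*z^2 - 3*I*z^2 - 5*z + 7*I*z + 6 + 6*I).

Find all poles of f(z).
{-1 + I, 2*I, 3}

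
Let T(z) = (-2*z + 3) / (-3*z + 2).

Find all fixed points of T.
{2/3 - sqrt(5)*I/3, 2/3 + sqrt(5)*I/3}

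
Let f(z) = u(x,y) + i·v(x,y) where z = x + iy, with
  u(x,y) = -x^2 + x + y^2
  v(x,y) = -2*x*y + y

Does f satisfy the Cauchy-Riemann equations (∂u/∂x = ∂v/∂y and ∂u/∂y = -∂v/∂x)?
∂u/∂x = 1 - 2*x
∂v/∂y = 1 - 2*x
∂u/∂y = 2*y
∂v/∂x = -2*y
∂u/∂x = ∂v/∂y and ∂u/∂y = -∂v/∂x hold identically; f is analytic.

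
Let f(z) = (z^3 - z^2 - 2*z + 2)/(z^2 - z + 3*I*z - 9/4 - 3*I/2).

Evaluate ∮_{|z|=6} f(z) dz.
By the residue theorem, ∮_C f(z) dz = 2πi · (sum of the residues of f at the poles inside |z| = 6).

The denominator factors as (z - 1 + 3*I/2)*(z + 3*I/2), so the singularities of f are simple poles at z = 1 - 3*I/2, z = -3*I/2.
  |1 - 3*I/2|² = 13/4 < 36 = 6², so this pole is inside the contour.
  |-3*I/2|² = 9/4 < 36 = 6², so this pole is inside the contour.

With P(z) = z^3 - z^2 - 2*z + 2 and Q(z) = z^2 - z + 3*I*z - 9/4 - 3*I/2, each pole is simple, so Res(f, z₀) = P(z₀)/Q'(z₀) with Q'(z) = 2*z - 1 + 3*I.
  Res(f, 1 - 3*I/2) = P(1 - 3*I/2)/Q'(1 - 3*I/2) = (-9/2 + 39*I/8)/(1) = -9/2 + 39*I/8
  Res(f, -3*I/2) = P(-3*I/2)/Q'(-3*I/2) = (17/4 + 51*I/8)/(-1) = -17/4 - 51*I/8

Sum of residues inside C: -35/4 - 3*I/2
∮_C f(z) dz = 2πi · (-35/4 - 3*I/2) = pi*(3 - 35*I/2)

Final answer: pi*(3 - 35*I/2)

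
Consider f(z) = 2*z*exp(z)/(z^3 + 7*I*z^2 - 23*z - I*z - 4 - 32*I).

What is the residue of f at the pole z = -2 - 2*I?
-4*I*exp(-2 - 2*I)/5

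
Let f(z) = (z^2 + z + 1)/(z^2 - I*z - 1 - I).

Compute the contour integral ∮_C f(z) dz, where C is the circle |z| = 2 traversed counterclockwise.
By the residue theorem, ∮_C f(z) dz = 2πi · (sum of the residues of f at the poles inside |z| = 2).

The denominator factors as (z + 1)*(z - 1 - I), so the singularities of f are simple poles at z = -1, z = 1 + I.
  |-1|² = 1 < 4 = 2², so this pole is inside the contour.
  |1 + I|² = 2 < 4 = 2², so this pole is inside the contour.

With P(z) = z^2 + z + 1 and Q(z) = z^2 - I*z - 1 - I, each pole is simple, so Res(f, z₀) = P(z₀)/Q'(z₀) with Q'(z) = 2*z - I.
  Res(f, -1) = P(-1)/Q'(-1) = (1)/(-2 - I) = -2/5 + I/5
  Res(f, 1 + I) = P(1 + I)/Q'(1 + I) = (2 + 3*I)/(2 + I) = 7/5 + 4*I/5

Sum of residues inside C: 1 + I
∮_C f(z) dz = 2πi · (1 + I) = pi*(-2 + 2*I)

Final answer: pi*(-2 + 2*I)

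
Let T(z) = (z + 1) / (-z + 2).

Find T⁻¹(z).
Set w = T(z) = (z + 1) / (-z + 2) and solve for z:
  w*(-z + 2) = z + 1
  2*w + z*(-w - 1) - 1 = 0
  z*(-w - 1) = 1 - 2*w
  z = (2*w - 1)/(w + 1)
Renaming the variable, T⁻¹(z) = (2*z - 1)/(z + 1).
(Check: ad - bc = 3 ≠ 0, so T is invertible.)

Final answer: (2*z - 1)/(z + 1)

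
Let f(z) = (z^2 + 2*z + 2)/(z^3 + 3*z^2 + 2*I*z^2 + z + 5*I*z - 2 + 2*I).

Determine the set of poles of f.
{-2, -I}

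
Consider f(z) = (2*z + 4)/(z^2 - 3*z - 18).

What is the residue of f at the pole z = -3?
2/9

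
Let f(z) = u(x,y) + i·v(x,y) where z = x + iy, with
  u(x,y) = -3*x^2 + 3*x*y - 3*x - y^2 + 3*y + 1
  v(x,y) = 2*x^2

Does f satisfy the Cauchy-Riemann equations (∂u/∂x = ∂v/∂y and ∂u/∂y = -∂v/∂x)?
∂u/∂x = -6*x + 3*y - 3
∂v/∂y = 0
∂u/∂y = 3*x - 2*y + 3
∂v/∂x = 4*x
∂u/∂x ≠ ∂v/∂y and ∂u/∂y ≠ -∂v/∂x; the Cauchy-Riemann equations are not satisfied, so f is not analytic.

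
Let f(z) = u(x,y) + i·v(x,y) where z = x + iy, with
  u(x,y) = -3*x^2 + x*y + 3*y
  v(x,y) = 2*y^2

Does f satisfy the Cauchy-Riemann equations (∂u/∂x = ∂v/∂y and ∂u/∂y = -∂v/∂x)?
∂u/∂x = -6*x + y
∂v/∂y = 4*y
∂u/∂y = x + 3
∂v/∂x = 0
∂u/∂x ≠ ∂v/∂y and ∂u/∂y ≠ -∂v/∂x; the Cauchy-Riemann equations are not satisfied, so f is not analytic.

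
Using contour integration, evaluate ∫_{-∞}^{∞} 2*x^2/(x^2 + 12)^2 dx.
Let f(z) = 2*z^2/(z^2 + 12)^2. The denominator has no real zeros and deg Q - deg P = 2 ≥ 2, so the integral of f over the upper semicircle |z| = R tends to 0 as R → ∞. Closing the contour in the upper half-plane,
  ∫_{-∞}^{∞} f(x) dx = 2πi · Σ Res(f, z_k)  over the poles with Im z_k > 0.

Zeros of the denominator: z^2 + 12 = 0 gives z = ±2*sqrt(3)*I.
Upper half-plane: z = 2*sqrt(3)*I (a pole of order 2).

Write f(z) = g(z)/(z - 2*sqrt(3)*I)^2 with g(z) = 2*z^2/(z + 2*sqrt(3)*I)^2. For a double pole, Res(f, z₀) = g'(z₀):
  g'(z) = 8*sqrt(3)*I*z/(z + 2*sqrt(3)*I)^3
  Res(f, 2*sqrt(3)*I) = g'(2*sqrt(3)*I) = -sqrt(3)*I/12

∫_{-∞}^{∞} f(x) dx = 2πi · (-sqrt(3)*I/12) = sqrt(3)*pi/6

Final answer: sqrt(3)*pi/6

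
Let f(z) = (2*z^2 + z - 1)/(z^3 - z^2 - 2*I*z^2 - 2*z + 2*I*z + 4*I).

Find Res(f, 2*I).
5/4 - 3*I/4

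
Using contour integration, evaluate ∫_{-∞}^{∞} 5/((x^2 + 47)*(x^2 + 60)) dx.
Let f(z) = 5/((z^2 + 47)*(z^2 + 60)). The denominator has no real zeros and deg Q - deg P = 4 ≥ 2, so the integral of f over the upper semicircle |z| = R tends to 0 as R → ∞. Closing the contour in the upper half-plane,
  ∫_{-∞}^{∞} f(x) dx = 2πi · Σ Res(f, z_k)  over the poles with Im z_k > 0.

Zeros of the denominator: z^2 + 60 = 0 gives z = ±2*sqrt(15)*I; z^2 + 47 = 0 gives z = ±sqrt(47)*I.
Upper half-plane: z = 2*sqrt(15)*I, z = sqrt(47)*I (simple).

Each pole is a simple zero of Q(z) = z^4 + 107*z^2 + 2820, so Res(f, z₀) = P(z₀)/Q'(z₀) with P(z) = 5, Q'(z) = 4*z^3 + 214*z:
  Res(f, 2*sqrt(15)*I) = (5)/(-52*sqrt(15)*I) = sqrt(15)*I/156
  Res(f, sqrt(47)*I) = (5)/(26*sqrt(47)*I) = -5*sqrt(47)*I/1222

Sum of residues: I*(-30*sqrt(47) + 47*sqrt(15))/7332
∫_{-∞}^{∞} f(x) dx = 2πi · (I*(-30*sqrt(47) + 47*sqrt(15))/7332) = pi*(-47*sqrt(15) + 30*sqrt(47))/3666

Final answer: pi*(-47*sqrt(15) + 30*sqrt(47))/3666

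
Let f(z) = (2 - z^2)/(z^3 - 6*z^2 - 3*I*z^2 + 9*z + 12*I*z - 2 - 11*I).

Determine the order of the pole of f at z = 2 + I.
3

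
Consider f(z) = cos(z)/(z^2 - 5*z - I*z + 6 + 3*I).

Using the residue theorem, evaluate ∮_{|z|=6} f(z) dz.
By the residue theorem, ∮_C f(z) dz = 2πi · (sum of the residues of f at the poles inside |z| = 6).

The denominator factors as (z - 3)*(z - 2 - I), so the singularities of f are simple poles at z = 3, z = 2 + I.
  |3|² = 9 < 36 = 6², so this pole is inside the contour.
  |2 + I|² = 5 < 36 = 6², so this pole is inside the contour.

With P(z) = cos(z) and Q(z) = z^2 - 5*z - I*z + 6 + 3*I, each pole is simple, so Res(f, z₀) = P(z₀)/Q'(z₀) with Q'(z) = 2*z - 5 - I.
  Res(f, 3) = P(3)/Q'(3) = (cos(3))/(1 - I) = (1/2 + I/2)*cos(3)
  Res(f, 2 + I) = P(2 + I)/Q'(2 + I) = (cos(2 + I))/(-1 + I) = (-1/2 - I/2)*cos(2 + I)

Sum of residues inside C: (1/2 + I/2)*cos(3) + (-1/2 - I/2)*cos(2 + I)
∮_C f(z) dz = 2πi · ((1/2 + I/2)*cos(3) + (-1/2 - I/2)*cos(2 + I)) = pi*(-1 + I)*cos(3) + pi*(1 - I)*cos(2 + I)

Final answer: pi*(-1 + I)*cos(3) + pi*(1 - I)*cos(2 + I)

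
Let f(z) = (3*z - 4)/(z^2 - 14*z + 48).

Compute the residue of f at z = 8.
Write f(z) = P(z)/Q(z) with P(z) = 3*z - 4 and Q(z) = z^2 - 14*z + 48.
The denominator factors as Q(z) = (z - 8)*(z - 6), so z = 8 is a simple zero of Q and P is analytic there; z = 8 is therefore a simple pole and
  Res(f, z₀) = P(z₀)/Q'(z₀).

Q'(z) = 2*z - 14, so Q'(8) = 2.
P(8) = 20.

Res(f, 8) = (20)/(2) = 10

Final answer: 10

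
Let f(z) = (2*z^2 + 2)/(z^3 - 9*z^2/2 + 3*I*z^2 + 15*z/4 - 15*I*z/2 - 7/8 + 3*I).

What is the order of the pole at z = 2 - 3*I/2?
2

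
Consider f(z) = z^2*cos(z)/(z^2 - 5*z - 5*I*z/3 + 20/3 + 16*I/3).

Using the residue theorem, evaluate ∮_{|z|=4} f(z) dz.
By the residue theorem, ∮_C f(z) dz = 2πi · (sum of the residues of f at the poles inside |z| = 4).

The denominator factors as (z - 3 + I/3)*(z - 2 - 2*I), so the singularities of f are simple poles at z = 3 - I/3, z = 2 + 2*I.
  |3 - I/3|² = 82/9 < 16 = 4², so this pole is inside the contour.
  |2 + 2*I|² = 8 < 16 = 4², so this pole is inside the contour.

With P(z) = z^2*cos(z) and Q(z) = z^2 - 5*z - 5*I*z/3 + 20/3 + 16*I/3, each pole is simple, so Res(f, z₀) = P(z₀)/Q'(z₀) with Q'(z) = 2*z - 5 - 5*I/3.
  Res(f, 3 - I/3) = P(3 - I/3)/Q'(3 - I/3) = ((80/9 - 2*I)*cos(3 - I/3))/(1 - 7*I/3) = (61/29 + 253*I/87)*cos(3 - I/3)
  Res(f, 2 + 2*I) = P(2 + 2*I)/Q'(2 + 2*I) = (8*I*cos(2 + 2*I))/(-1 + 7*I/3) = (84/29 - 36*I/29)*cos(2 + 2*I)

Sum of residues inside C: (84/29 - 36*I/29)*cos(2 + 2*I) + (61/29 + 253*I/87)*cos(3 - I/3)
∮_C f(z) dz = 2πi · ((84/29 - 36*I/29)*cos(2 + 2*I) + (61/29 + 253*I/87)*cos(3 - I/3)) = pi*(72/29 + 168*I/29)*cos(2 + 2*I) + pi*(-506/87 + 122*I/29)*cos(3 - I/3)

Final answer: pi*(72/29 + 168*I/29)*cos(2 + 2*I) + pi*(-506/87 + 122*I/29)*cos(3 - I/3)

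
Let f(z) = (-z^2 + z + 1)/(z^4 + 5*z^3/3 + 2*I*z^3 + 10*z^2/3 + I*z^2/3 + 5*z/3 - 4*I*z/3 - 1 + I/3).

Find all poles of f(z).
The singularities of f are the zeros of the denominator. Factoring,
  z^4 + 5*z^3/3 + 2*I*z^3 + 10*z^2/3 + I*z^2/3 + 5*z/3 - 4*I*z/3 - 1 + I/3 = (z + 1)*(z - 1/3)*(z + 1 + 3*I)*(z - I)
so the candidates are z = -1, z = 1/3, z = -1 - 3*I, z = I.

Check the numerator P(z) = -z^2 + z + 1 at each one:
  P(-1) = -1 ≠ 0, so z = -1 is a (simple) pole.
  P(1/3) = 11/9 ≠ 0, so z = 1/3 is a (simple) pole.
  P(-1 - 3*I) = 8 - 9*I ≠ 0, so z = -1 - 3*I is a (simple) pole.
  P(I) = 2 + I ≠ 0, so z = I is a (simple) pole.

Poles of f: {-1 - 3*I, -1, I, 1/3}

Final answer: {-1 - 3*I, -1, I, 1/3}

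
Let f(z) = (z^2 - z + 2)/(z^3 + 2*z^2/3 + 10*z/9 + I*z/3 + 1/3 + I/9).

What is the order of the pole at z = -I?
Factor the denominator:
  z^3 + 2*z^2/3 + 10*z/9 + I*z/3 + 1/3 + I/9 = (z + I)*(z + 1/3 - I)*(z + 1/3)

The numerator P(z) = z^2 - z + 2 has P(-I) = 1 + I ≠ 0, so no factor of (z + I) cancels.
Near z = -I we can therefore write f(z) = g(z)/(z + I) with g analytic at -I and g(-I) ≠ 0 (g is the numerator divided by the remaining denominator factors).

Hence z = -I is a pole of order 1.

Final answer: 1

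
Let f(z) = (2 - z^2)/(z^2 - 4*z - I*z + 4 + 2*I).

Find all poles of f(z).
{2, 2 + I}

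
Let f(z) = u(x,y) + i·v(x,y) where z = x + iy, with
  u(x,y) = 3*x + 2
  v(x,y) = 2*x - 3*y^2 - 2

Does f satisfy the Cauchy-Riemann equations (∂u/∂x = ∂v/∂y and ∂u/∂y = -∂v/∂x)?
∂u/∂x = 3
∂v/∂y = -6*y
∂u/∂y = 0
∂v/∂x = 2
∂u/∂x ≠ ∂v/∂y and ∂u/∂y ≠ -∂v/∂x; the Cauchy-Riemann equations are not satisfied, so f is not analytic.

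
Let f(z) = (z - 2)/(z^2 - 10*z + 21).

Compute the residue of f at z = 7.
Write f(z) = P(z)/Q(z) with P(z) = z - 2 and Q(z) = z^2 - 10*z + 21.
The denominator factors as Q(z) = (z - 7)*(z - 3), so z = 7 is a simple zero of Q and P is analytic there; z = 7 is therefore a simple pole and
  Res(f, z₀) = P(z₀)/Q'(z₀).

Q'(z) = 2*z - 10, so Q'(7) = 4.
P(7) = 5.

Res(f, 7) = (5)/(4) = 5/4

Final answer: 5/4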